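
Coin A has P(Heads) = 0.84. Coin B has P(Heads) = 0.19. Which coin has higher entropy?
B

For binary distributions, entropy is maximized at p=0.5 and decreases as p moves toward 0 or 1.

H(A) = H(0.84) = 0.6343 bits
H(B) = H(0.19) = 0.7015 bits

Distribution B (p=0.19) is closer to uniform (p=0.5), so it has higher entropy.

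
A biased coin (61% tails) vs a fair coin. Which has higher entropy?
Fair coin

The fair coin is uniform (p=0.5), maximizing binary entropy at 1 bit. The biased coin has H(0.61) ≈ 0.965 bits — its outcome is more predictable, so its entropy is lower.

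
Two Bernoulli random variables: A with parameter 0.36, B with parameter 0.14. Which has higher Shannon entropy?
A

For binary distributions, entropy is maximized at p=0.5 and decreases as p moves toward 0 or 1.

H(A) = H(0.36) = 0.9427 bits
H(B) = H(0.14) = 0.5842 bits

Distribution A (p=0.36) is closer to uniform (p=0.5), so it has higher entropy.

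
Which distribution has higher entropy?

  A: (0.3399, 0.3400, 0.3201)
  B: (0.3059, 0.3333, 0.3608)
A

Both distributions are close to uniform, making this a harder comparison.

H(A) = 1.5844 bits
H(B) = 1.5817 bits

The distribution closer to uniform has higher entropy.
Answer: A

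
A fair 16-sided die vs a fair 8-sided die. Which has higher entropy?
16-sided die

Both are uniform distributions; for uniform over n outcomes, H = log₂(n). H(16-sided) = log₂(16) = 4.000 bits and H(8-sided) = log₂(8) = 3.000 bits. More outcomes in a uniform distribution means higher entropy.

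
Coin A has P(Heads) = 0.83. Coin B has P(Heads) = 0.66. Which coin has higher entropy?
B

For binary distributions, entropy is maximized at p=0.5 and decreases as p moves toward 0 or 1.

H(A) = H(0.83) = 0.6577 bits
H(B) = H(0.66) = 0.9248 bits

Distribution B (p=0.66) is closer to uniform (p=0.5), so it has higher entropy.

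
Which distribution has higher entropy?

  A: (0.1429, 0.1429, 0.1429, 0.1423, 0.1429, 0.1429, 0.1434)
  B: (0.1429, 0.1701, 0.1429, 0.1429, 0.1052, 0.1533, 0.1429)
A

Both distributions are close to uniform, making this a harder comparison.

H(A) = 2.8074 bits
H(B) = 2.7954 bits

The distribution closer to uniform has higher entropy.
Answer: A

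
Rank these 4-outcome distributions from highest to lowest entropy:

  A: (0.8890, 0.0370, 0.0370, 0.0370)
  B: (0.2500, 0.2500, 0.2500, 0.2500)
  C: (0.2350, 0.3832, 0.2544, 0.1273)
B > C > A

Key insight: Entropy is maximized by uniform distributions and minimized by concentrated distributions.

- Uniform distributions have maximum entropy log₂(4) = 2.0000 bits
- The more "peaked" or concentrated a distribution, the lower its entropy

Entropies:
  H(A) = 0.6789 bits
  H(B) = 2.0000 bits
  H(C) = 1.9023 bits

Ranking: B > C > A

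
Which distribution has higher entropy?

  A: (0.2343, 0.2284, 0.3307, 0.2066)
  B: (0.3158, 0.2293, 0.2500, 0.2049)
B

Both distributions are close to uniform, making this a harder comparison.

H(A) = 1.9751 bits
H(B) = 1.9809 bits

The distribution closer to uniform has higher entropy.
Answer: B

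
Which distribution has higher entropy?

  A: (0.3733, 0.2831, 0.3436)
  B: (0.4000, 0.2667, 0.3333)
A

Both distributions are close to uniform, making this a harder comparison.

H(A) = 1.5756 bits
H(B) = 1.5656 bits

The distribution closer to uniform has higher entropy.
Answer: A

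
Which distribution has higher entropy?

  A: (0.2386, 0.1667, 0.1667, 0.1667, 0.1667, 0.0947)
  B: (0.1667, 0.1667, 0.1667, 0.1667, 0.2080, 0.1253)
B

Both distributions are close to uniform, making this a harder comparison.

H(A) = 2.5386 bits
H(B) = 2.5700 bits

The distribution closer to uniform has higher entropy.
Answer: B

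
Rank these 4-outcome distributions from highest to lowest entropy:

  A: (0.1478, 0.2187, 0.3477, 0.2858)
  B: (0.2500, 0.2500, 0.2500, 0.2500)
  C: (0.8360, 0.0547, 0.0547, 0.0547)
B > A > C

Key insight: Entropy is maximized by uniform distributions and minimized by concentrated distributions.

- Uniform distributions have maximum entropy log₂(4) = 2.0000 bits
- The more "peaked" or concentrated a distribution, the lower its entropy

Entropies:
  H(A) = 1.9336 bits
  H(B) = 2.0000 bits
  H(C) = 0.9037 bits

Ranking: B > A > C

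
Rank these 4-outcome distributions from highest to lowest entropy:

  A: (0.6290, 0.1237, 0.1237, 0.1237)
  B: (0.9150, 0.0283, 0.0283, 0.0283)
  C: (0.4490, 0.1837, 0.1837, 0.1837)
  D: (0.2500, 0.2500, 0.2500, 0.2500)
D > C > A > B

Key insight: Entropy is maximized by uniform distributions and minimized by concentrated distributions.

Entropies:
  H(A) = 1.5395 bits
  H(B) = 0.5543 bits
  H(C) = 1.8658 bits
  H(D) = 2.0000 bits

Ranking: D > C > A > B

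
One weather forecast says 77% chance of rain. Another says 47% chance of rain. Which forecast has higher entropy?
47% forecast

Treat each forecast as a Bernoulli distribution. Binary entropy is maximized at p=0.5 and falls off symmetrically toward 0 or 1. The 47% forecast is closer to 50%, so it is more uncertain. H(77%) ≈ 0.778 bits, H(47%) ≈ 0.997 bits.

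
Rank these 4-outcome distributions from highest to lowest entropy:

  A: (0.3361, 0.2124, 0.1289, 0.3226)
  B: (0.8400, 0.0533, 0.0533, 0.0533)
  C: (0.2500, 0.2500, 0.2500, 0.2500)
C > A > B

Key insight: Entropy is maximized by uniform distributions and minimized by concentrated distributions.

- Uniform distributions have maximum entropy log₂(4) = 2.0000 bits
- The more "peaked" or concentrated a distribution, the lower its entropy

Entropies:
  H(A) = 1.9110 bits
  H(B) = 0.8879 bits
  H(C) = 2.0000 bits

Ranking: C > A > B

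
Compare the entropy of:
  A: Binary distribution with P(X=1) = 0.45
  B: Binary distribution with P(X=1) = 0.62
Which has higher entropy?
A

For binary distributions, entropy is maximized at p=0.5 and decreases as p moves toward 0 or 1.

H(A) = H(0.45) = 0.9928 bits
H(B) = H(0.62) = 0.9580 bits

Distribution A (p=0.45) is closer to uniform (p=0.5), so it has higher entropy.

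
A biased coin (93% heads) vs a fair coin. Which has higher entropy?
Fair coin

The fair coin is uniform (p=0.5), maximizing binary entropy at 1 bit. The biased coin has H(0.93) ≈ 0.366 bits — its outcome is more predictable, so its entropy is lower.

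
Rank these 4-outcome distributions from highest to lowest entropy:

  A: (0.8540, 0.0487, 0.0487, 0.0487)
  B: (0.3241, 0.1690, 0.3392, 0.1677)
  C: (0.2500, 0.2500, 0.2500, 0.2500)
C > B > A

Key insight: Entropy is maximized by uniform distributions and minimized by concentrated distributions.

- Uniform distributions have maximum entropy log₂(4) = 2.0000 bits
- The more "peaked" or concentrated a distribution, the lower its entropy

Entropies:
  H(A) = 0.8311 bits
  H(B) = 1.9214 bits
  H(C) = 2.0000 bits

Ranking: C > B > A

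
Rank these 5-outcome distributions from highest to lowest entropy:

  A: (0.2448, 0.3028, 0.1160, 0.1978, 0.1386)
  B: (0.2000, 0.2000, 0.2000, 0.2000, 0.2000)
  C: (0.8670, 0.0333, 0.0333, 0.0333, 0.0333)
B > A > C

Key insight: Entropy is maximized by uniform distributions and minimized by concentrated distributions.

- Uniform distributions have maximum entropy log₂(5) = 2.3219 bits
- The more "peaked" or concentrated a distribution, the lower its entropy

Entropies:
  H(A) = 2.2370 bits
  H(B) = 2.3219 bits
  H(C) = 0.8316 bits

Ranking: B > A > C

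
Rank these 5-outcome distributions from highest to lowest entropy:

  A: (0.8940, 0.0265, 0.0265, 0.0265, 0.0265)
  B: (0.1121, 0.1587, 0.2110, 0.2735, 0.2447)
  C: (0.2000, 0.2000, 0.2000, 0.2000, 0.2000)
C > B > A

Key insight: Entropy is maximized by uniform distributions and minimized by concentrated distributions.

- Uniform distributions have maximum entropy log₂(5) = 2.3219 bits
- The more "peaked" or concentrated a distribution, the lower its entropy

Entropies:
  H(A) = 0.6997 bits
  H(B) = 2.2575 bits
  H(C) = 2.3219 bits

Ranking: C > B > A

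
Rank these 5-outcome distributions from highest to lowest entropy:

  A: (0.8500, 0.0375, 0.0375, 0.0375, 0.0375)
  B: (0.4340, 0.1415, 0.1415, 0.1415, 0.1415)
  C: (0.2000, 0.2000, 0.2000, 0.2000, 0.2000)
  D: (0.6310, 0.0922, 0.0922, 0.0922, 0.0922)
C > B > D > A

Key insight: Entropy is maximized by uniform distributions and minimized by concentrated distributions.

Entropies:
  H(A) = 0.9098 bits
  H(B) = 2.1194 bits
  H(C) = 2.3219 bits
  H(D) = 1.6879 bits

Ranking: C > B > D > A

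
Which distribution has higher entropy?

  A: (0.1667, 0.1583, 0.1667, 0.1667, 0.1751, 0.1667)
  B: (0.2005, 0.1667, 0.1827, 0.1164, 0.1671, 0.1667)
A

Both distributions are close to uniform, making this a harder comparison.

H(A) = 2.5843 bits
H(B) = 2.5670 bits

The distribution closer to uniform has higher entropy.
Answer: A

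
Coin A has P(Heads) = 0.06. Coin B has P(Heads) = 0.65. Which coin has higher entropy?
B

For binary distributions, entropy is maximized at p=0.5 and decreases as p moves toward 0 or 1.

H(A) = H(0.06) = 0.3274 bits
H(B) = H(0.65) = 0.9341 bits

Distribution B (p=0.65) is closer to uniform (p=0.5), so it has higher entropy.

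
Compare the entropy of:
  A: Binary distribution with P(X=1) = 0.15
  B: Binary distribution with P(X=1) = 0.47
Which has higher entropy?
B

For binary distributions, entropy is maximized at p=0.5 and decreases as p moves toward 0 or 1.

H(A) = H(0.15) = 0.6098 bits
H(B) = H(0.47) = 0.9974 bits

Distribution B (p=0.47) is closer to uniform (p=0.5), so it has higher entropy.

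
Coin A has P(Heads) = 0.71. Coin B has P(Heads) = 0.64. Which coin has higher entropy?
B

For binary distributions, entropy is maximized at p=0.5 and decreases as p moves toward 0 or 1.

H(A) = H(0.71) = 0.8687 bits
H(B) = H(0.64) = 0.9427 bits

Distribution B (p=0.64) is closer to uniform (p=0.5), so it has higher entropy.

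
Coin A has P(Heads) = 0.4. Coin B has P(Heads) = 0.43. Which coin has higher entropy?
B

For binary distributions, entropy is maximized at p=0.5 and decreases as p moves toward 0 or 1.

H(A) = H(0.4) = 0.9710 bits
H(B) = H(0.43) = 0.9858 bits

Distribution B (p=0.43) is closer to uniform (p=0.5), so it has higher entropy.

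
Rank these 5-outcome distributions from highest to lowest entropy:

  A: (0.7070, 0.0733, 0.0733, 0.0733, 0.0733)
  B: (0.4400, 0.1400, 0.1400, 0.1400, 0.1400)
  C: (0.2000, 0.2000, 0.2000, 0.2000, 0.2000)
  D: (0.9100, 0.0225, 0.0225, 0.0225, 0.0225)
C > B > A > D

Key insight: Entropy is maximized by uniform distributions and minimized by concentrated distributions.

Entropies:
  H(A) = 1.4586 bits
  H(B) = 2.1096 bits
  H(C) = 2.3219 bits
  H(D) = 0.6165 bits

Ranking: C > B > A > D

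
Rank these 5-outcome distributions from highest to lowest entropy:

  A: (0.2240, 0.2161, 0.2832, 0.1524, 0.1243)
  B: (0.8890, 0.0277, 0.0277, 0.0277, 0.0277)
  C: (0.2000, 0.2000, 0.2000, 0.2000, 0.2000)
C > A > B

Key insight: Entropy is maximized by uniform distributions and minimized by concentrated distributions.

- Uniform distributions have maximum entropy log₂(5) = 2.3219 bits
- The more "peaked" or concentrated a distribution, the lower its entropy

Entropies:
  H(A) = 2.2641 bits
  H(B) = 0.7249 bits
  H(C) = 2.3219 bits

Ranking: C > A > B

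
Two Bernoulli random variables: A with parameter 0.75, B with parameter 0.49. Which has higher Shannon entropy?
B

For binary distributions, entropy is maximized at p=0.5 and decreases as p moves toward 0 or 1.

H(A) = H(0.75) = 0.8113 bits
H(B) = H(0.49) = 0.9997 bits

Distribution B (p=0.49) is closer to uniform (p=0.5), so it has higher entropy.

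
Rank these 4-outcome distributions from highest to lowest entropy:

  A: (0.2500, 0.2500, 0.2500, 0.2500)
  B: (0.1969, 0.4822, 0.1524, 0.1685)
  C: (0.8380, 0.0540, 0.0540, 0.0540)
A > B > C

Key insight: Entropy is maximized by uniform distributions and minimized by concentrated distributions.

- Uniform distributions have maximum entropy log₂(4) = 2.0000 bits
- The more "peaked" or concentrated a distribution, the lower its entropy

Entropies:
  H(A) = 2.0000 bits
  H(B) = 1.8156 bits
  H(C) = 0.8958 bits

Ranking: A > B > C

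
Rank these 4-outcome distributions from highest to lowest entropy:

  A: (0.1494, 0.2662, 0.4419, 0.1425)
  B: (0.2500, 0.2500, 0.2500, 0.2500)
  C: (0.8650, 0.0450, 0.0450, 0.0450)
B > A > C

Key insight: Entropy is maximized by uniform distributions and minimized by concentrated distributions.

- Uniform distributions have maximum entropy log₂(4) = 2.0000 bits
- The more "peaked" or concentrated a distribution, the lower its entropy

Entropies:
  H(A) = 1.8393 bits
  H(B) = 2.0000 bits
  H(C) = 0.7850 bits

Ranking: B > A > C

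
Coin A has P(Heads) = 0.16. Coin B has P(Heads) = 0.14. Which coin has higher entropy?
A

For binary distributions, entropy is maximized at p=0.5 and decreases as p moves toward 0 or 1.

H(A) = H(0.16) = 0.6343 bits
H(B) = H(0.14) = 0.5842 bits

Distribution A (p=0.16) is closer to uniform (p=0.5), so it has higher entropy.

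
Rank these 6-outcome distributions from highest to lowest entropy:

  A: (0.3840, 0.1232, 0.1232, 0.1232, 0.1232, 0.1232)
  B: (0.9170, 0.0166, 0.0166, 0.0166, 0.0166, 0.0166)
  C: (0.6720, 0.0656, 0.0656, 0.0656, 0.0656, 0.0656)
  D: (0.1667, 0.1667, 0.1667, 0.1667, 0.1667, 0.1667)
D > A > C > B

Key insight: Entropy is maximized by uniform distributions and minimized by concentrated distributions.

Entropies:
  H(A) = 2.3911 bits
  H(B) = 0.6054 bits
  H(C) = 1.6745 bits
  H(D) = 2.5850 bits

Ranking: D > A > C > B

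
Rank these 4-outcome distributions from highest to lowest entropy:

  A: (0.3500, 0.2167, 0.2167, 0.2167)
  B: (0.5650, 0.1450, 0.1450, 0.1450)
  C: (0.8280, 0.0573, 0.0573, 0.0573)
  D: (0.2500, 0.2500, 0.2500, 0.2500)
D > A > B > C

Key insight: Entropy is maximized by uniform distributions and minimized by concentrated distributions.

Entropies:
  H(A) = 1.9643 bits
  H(B) = 1.6772 bits
  H(C) = 0.9349 bits
  H(D) = 2.0000 bits

Ranking: D > A > B > C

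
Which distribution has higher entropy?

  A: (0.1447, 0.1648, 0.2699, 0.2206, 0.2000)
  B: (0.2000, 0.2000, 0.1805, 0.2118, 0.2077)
B

Both distributions are close to uniform, making this a harder comparison.

H(A) = 2.2876 bits
H(B) = 2.3198 bits

The distribution closer to uniform has higher entropy.
Answer: B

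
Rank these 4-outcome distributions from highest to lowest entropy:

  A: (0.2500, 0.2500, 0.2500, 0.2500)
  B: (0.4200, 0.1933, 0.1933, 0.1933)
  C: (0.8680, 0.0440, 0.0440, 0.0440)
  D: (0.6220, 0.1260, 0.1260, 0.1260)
A > B > D > C

Key insight: Entropy is maximized by uniform distributions and minimized by concentrated distributions.

Entropies:
  H(A) = 2.0000 bits
  H(B) = 1.9007 bits
  H(C) = 0.7721 bits
  H(D) = 1.5557 bits

Ranking: A > B > D > C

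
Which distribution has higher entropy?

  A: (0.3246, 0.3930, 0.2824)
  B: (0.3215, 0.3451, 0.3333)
B

Both distributions are close to uniform, making this a harder comparison.

H(A) = 1.5716 bits
H(B) = 1.5844 bits

The distribution closer to uniform has higher entropy.
Answer: B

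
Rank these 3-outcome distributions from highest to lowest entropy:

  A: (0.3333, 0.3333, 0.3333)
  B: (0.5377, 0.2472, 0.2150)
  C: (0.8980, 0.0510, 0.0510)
A > B > C

Key insight: Entropy is maximized by uniform distributions and minimized by concentrated distributions.

- Uniform distributions have maximum entropy log₂(3) = 1.5850 bits
- The more "peaked" or concentrated a distribution, the lower its entropy

Entropies:
  H(A) = 1.5850 bits
  H(B) = 1.4565 bits
  H(C) = 0.5773 bits

Ranking: A > B > C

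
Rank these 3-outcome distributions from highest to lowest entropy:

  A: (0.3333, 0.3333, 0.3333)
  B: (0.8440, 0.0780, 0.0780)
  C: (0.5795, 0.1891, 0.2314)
A > C > B

Key insight: Entropy is maximized by uniform distributions and minimized by concentrated distributions.

- Uniform distributions have maximum entropy log₂(3) = 1.5850 bits
- The more "peaked" or concentrated a distribution, the lower its entropy

Entropies:
  H(A) = 1.5850 bits
  H(B) = 0.7807 bits
  H(C) = 1.3990 bits

Ranking: A > C > B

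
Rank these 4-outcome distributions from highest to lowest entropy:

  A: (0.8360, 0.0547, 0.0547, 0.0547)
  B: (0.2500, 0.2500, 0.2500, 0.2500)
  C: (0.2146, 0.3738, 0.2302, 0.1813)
B > C > A

Key insight: Entropy is maximized by uniform distributions and minimized by concentrated distributions.

- Uniform distributions have maximum entropy log₂(4) = 2.0000 bits
- The more "peaked" or concentrated a distribution, the lower its entropy

Entropies:
  H(A) = 0.9037 bits
  H(B) = 2.0000 bits
  H(C) = 1.9416 bits

Ranking: B > C > A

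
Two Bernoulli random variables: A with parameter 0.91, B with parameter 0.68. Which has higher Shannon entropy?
B

For binary distributions, entropy is maximized at p=0.5 and decreases as p moves toward 0 or 1.

H(A) = H(0.91) = 0.4365 bits
H(B) = H(0.68) = 0.9044 bits

Distribution B (p=0.68) is closer to uniform (p=0.5), so it has higher entropy.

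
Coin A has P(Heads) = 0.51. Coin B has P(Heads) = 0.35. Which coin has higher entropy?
A

For binary distributions, entropy is maximized at p=0.5 and decreases as p moves toward 0 or 1.

H(A) = H(0.51) = 0.9997 bits
H(B) = H(0.35) = 0.9341 bits

Distribution A (p=0.51) is closer to uniform (p=0.5), so it has higher entropy.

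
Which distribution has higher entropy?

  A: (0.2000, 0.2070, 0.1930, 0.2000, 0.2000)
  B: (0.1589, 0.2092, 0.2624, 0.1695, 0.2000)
A

Both distributions are close to uniform, making this a harder comparison.

H(A) = 2.3216 bits
H(B) = 2.2987 bits

The distribution closer to uniform has higher entropy.
Answer: A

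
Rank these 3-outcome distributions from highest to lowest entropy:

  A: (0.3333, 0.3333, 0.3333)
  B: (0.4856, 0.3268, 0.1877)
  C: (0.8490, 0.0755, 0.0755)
A > B > C

Key insight: Entropy is maximized by uniform distributions and minimized by concentrated distributions.

- Uniform distributions have maximum entropy log₂(3) = 1.5850 bits
- The more "peaked" or concentrated a distribution, the lower its entropy

Entropies:
  H(A) = 1.5850 bits
  H(B) = 1.4864 bits
  H(C) = 0.7633 bits

Ranking: A > B > C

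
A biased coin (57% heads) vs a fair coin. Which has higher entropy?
Fair coin

The fair coin is uniform (p=0.5), maximizing binary entropy at 1 bit. The biased coin has H(0.57) ≈ 0.986 bits — its outcome is more predictable, so its entropy is lower.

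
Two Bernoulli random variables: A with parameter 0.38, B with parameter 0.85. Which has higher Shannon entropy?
A

For binary distributions, entropy is maximized at p=0.5 and decreases as p moves toward 0 or 1.

H(A) = H(0.38) = 0.9580 bits
H(B) = H(0.85) = 0.6098 bits

Distribution A (p=0.38) is closer to uniform (p=0.5), so it has higher entropy.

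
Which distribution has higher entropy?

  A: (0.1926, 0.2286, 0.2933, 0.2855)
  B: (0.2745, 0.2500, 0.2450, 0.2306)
B

Both distributions are close to uniform, making this a harder comparison.

H(A) = 1.9797 bits
H(B) = 1.9971 bits

The distribution closer to uniform has higher entropy.
Answer: B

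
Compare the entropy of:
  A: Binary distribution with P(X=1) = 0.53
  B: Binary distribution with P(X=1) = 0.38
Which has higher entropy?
A

For binary distributions, entropy is maximized at p=0.5 and decreases as p moves toward 0 or 1.

H(A) = H(0.53) = 0.9974 bits
H(B) = H(0.38) = 0.9580 bits

Distribution A (p=0.53) is closer to uniform (p=0.5), so it has higher entropy.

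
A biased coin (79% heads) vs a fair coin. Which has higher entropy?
Fair coin

The fair coin is uniform (p=0.5), maximizing binary entropy at 1 bit. The biased coin has H(0.79) ≈ 0.741 bits — its outcome is more predictable, so its entropy is lower.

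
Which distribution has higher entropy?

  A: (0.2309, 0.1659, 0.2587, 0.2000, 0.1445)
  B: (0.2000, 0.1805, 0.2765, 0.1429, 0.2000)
A

Both distributions are close to uniform, making this a harder comparison.

H(A) = 2.2905 bits
H(B) = 2.2886 bits

The distribution closer to uniform has higher entropy.
Answer: A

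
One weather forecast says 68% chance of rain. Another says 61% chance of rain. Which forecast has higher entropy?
61% forecast

Treat each forecast as a Bernoulli distribution. Binary entropy is maximized at p=0.5 and falls off symmetrically toward 0 or 1. The 61% forecast is closer to 50%, so it is more uncertain. H(68%) ≈ 0.904 bits, H(61%) ≈ 0.965 bits.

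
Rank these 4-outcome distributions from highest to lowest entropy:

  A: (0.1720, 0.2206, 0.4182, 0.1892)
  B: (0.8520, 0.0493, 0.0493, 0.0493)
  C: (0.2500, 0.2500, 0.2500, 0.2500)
C > A > B

Key insight: Entropy is maximized by uniform distributions and minimized by concentrated distributions.

- Uniform distributions have maximum entropy log₂(4) = 2.0000 bits
- The more "peaked" or concentrated a distribution, the lower its entropy

Entropies:
  H(A) = 1.8983 bits
  H(B) = 0.8394 bits
  H(C) = 2.0000 bits

Ranking: C > A > B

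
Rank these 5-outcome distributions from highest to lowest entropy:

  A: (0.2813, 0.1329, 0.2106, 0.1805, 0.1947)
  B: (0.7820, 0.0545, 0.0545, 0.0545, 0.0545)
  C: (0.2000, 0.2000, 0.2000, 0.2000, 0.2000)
C > A > B

Key insight: Entropy is maximized by uniform distributions and minimized by concentrated distributions.

- Uniform distributions have maximum entropy log₂(5) = 2.3219 bits
- The more "peaked" or concentrated a distribution, the lower its entropy

Entropies:
  H(A) = 2.2804 bits
  H(B) = 1.1925 bits
  H(C) = 2.3219 bits

Ranking: C > A > B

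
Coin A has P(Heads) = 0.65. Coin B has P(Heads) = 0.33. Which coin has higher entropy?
A

For binary distributions, entropy is maximized at p=0.5 and decreases as p moves toward 0 or 1.

H(A) = H(0.65) = 0.9341 bits
H(B) = H(0.33) = 0.9149 bits

Distribution A (p=0.65) is closer to uniform (p=0.5), so it has higher entropy.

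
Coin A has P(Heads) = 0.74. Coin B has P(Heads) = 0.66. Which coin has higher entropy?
B

For binary distributions, entropy is maximized at p=0.5 and decreases as p moves toward 0 or 1.

H(A) = H(0.74) = 0.8267 bits
H(B) = H(0.66) = 0.9248 bits

Distribution B (p=0.66) is closer to uniform (p=0.5), so it has higher entropy.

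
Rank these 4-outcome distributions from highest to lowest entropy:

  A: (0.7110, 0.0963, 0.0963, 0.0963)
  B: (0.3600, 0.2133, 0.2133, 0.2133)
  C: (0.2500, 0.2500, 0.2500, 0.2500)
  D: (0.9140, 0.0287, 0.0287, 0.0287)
C > B > A > D

Key insight: Entropy is maximized by uniform distributions and minimized by concentrated distributions.

Entropies:
  H(A) = 1.3255 bits
  H(B) = 1.9571 bits
  H(C) = 2.0000 bits
  H(D) = 0.5593 bits

Ranking: C > B > A > D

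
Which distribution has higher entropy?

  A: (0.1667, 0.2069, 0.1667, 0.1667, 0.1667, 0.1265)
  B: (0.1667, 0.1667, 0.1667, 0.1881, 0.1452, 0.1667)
B

Both distributions are close to uniform, making this a harder comparison.

H(A) = 2.5708 bits
H(B) = 2.5810 bits

The distribution closer to uniform has higher entropy.
Answer: B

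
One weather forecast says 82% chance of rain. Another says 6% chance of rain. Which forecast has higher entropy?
82% forecast

Treat each forecast as a Bernoulli distribution. Binary entropy is maximized at p=0.5 and falls off symmetrically toward 0 or 1. The 82% forecast is closer to 50%, so it is more uncertain. H(82%) ≈ 0.680 bits, H(6%) ≈ 0.327 bits.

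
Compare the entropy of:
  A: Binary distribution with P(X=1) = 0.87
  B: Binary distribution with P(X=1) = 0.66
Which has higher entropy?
B

For binary distributions, entropy is maximized at p=0.5 and decreases as p moves toward 0 or 1.

H(A) = H(0.87) = 0.5574 bits
H(B) = H(0.66) = 0.9248 bits

Distribution B (p=0.66) is closer to uniform (p=0.5), so it has higher entropy.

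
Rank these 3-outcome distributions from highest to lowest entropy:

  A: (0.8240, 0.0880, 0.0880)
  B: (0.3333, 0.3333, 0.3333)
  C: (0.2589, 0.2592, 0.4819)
B > C > A

Key insight: Entropy is maximized by uniform distributions and minimized by concentrated distributions.

- Uniform distributions have maximum entropy log₂(3) = 1.5850 bits
- The more "peaked" or concentrated a distribution, the lower its entropy

Entropies:
  H(A) = 0.8472 bits
  H(B) = 1.5850 bits
  H(C) = 1.5171 bits

Ranking: B > C > A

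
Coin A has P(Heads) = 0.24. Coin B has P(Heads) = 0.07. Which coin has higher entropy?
A

For binary distributions, entropy is maximized at p=0.5 and decreases as p moves toward 0 or 1.

H(A) = H(0.24) = 0.7950 bits
H(B) = H(0.07) = 0.3659 bits

Distribution A (p=0.24) is closer to uniform (p=0.5), so it has higher entropy.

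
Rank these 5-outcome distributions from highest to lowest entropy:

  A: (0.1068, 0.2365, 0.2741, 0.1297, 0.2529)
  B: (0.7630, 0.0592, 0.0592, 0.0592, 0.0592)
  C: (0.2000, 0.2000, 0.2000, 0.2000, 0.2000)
C > A > B

Key insight: Entropy is maximized by uniform distributions and minimized by concentrated distributions.

- Uniform distributions have maximum entropy log₂(5) = 2.3219 bits
- The more "peaked" or concentrated a distribution, the lower its entropy

Entropies:
  H(A) = 2.2321 bits
  H(B) = 1.2640 bits
  H(C) = 2.3219 bits

Ranking: C > A > B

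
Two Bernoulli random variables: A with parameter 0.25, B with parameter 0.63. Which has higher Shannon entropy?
B

For binary distributions, entropy is maximized at p=0.5 and decreases as p moves toward 0 or 1.

H(A) = H(0.25) = 0.8113 bits
H(B) = H(0.63) = 0.9507 bits

Distribution B (p=0.63) is closer to uniform (p=0.5), so it has higher entropy.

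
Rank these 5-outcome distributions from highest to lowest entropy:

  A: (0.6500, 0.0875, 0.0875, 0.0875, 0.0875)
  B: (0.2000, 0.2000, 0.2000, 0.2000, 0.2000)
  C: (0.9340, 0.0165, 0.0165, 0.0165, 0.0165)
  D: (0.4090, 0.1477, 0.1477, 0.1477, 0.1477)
B > D > A > C

Key insight: Entropy is maximized by uniform distributions and minimized by concentrated distributions.

Entropies:
  H(A) = 1.6341 bits
  H(B) = 2.3219 bits
  H(C) = 0.4828 bits
  H(D) = 2.1580 bits

Ranking: B > D > A > C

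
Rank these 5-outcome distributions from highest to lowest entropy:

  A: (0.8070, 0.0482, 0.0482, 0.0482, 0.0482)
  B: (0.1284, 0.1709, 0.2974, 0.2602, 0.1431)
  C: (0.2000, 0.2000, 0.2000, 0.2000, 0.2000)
C > B > A

Key insight: Entropy is maximized by uniform distributions and minimized by concentrated distributions.

- Uniform distributions have maximum entropy log₂(5) = 2.3219 bits
- The more "peaked" or concentrated a distribution, the lower its entropy

Entropies:
  H(A) = 1.0937 bits
  H(B) = 2.2429 bits
  H(C) = 2.3219 bits

Ranking: C > B > A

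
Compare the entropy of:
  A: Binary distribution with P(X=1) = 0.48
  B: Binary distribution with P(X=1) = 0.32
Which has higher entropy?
A

For binary distributions, entropy is maximized at p=0.5 and decreases as p moves toward 0 or 1.

H(A) = H(0.48) = 0.9988 bits
H(B) = H(0.32) = 0.9044 bits

Distribution A (p=0.48) is closer to uniform (p=0.5), so it has higher entropy.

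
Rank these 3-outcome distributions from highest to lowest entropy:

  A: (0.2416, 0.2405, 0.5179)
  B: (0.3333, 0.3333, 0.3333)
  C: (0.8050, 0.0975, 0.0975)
B > A > C

Key insight: Entropy is maximized by uniform distributions and minimized by concentrated distributions.

- Uniform distributions have maximum entropy log₂(3) = 1.5850 bits
- The more "peaked" or concentrated a distribution, the lower its entropy

Entropies:
  H(A) = 1.4811 bits
  H(B) = 1.5850 bits
  H(C) = 0.9068 bits

Ranking: B > A > C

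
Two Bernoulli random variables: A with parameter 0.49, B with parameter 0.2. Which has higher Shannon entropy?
A

For binary distributions, entropy is maximized at p=0.5 and decreases as p moves toward 0 or 1.

H(A) = H(0.49) = 0.9997 bits
H(B) = H(0.2) = 0.7219 bits

Distribution A (p=0.49) is closer to uniform (p=0.5), so it has higher entropy.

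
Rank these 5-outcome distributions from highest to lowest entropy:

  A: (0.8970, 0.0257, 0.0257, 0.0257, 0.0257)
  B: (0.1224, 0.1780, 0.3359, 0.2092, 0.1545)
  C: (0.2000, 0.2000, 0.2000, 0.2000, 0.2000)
C > B > A

Key insight: Entropy is maximized by uniform distributions and minimized by concentrated distributions.

- Uniform distributions have maximum entropy log₂(5) = 2.3219 bits
- The more "peaked" or concentrated a distribution, the lower its entropy

Entropies:
  H(A) = 0.6844 bits
  H(B) = 2.2313 bits
  H(C) = 2.3219 bits

Ranking: C > B > A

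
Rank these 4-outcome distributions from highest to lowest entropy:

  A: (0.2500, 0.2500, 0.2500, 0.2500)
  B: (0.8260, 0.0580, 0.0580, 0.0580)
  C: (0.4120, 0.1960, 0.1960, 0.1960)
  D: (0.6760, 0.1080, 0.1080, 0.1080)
A > C > D > B

Key insight: Entropy is maximized by uniform distributions and minimized by concentrated distributions.

Entropies:
  H(A) = 2.0000 bits
  H(B) = 0.9426 bits
  H(C) = 1.9095 bits
  H(D) = 1.4222 bits

Ranking: A > C > D > B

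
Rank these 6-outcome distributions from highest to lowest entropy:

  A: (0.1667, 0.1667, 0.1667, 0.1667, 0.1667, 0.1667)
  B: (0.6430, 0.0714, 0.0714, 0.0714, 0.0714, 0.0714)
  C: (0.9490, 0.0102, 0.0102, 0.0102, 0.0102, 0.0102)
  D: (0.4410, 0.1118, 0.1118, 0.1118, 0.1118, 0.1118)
A > D > B > C

Key insight: Entropy is maximized by uniform distributions and minimized by concentrated distributions.

Entropies:
  H(A) = 2.5850 bits
  H(B) = 1.7691 bits
  H(C) = 0.4090 bits
  H(D) = 2.2879 bits

Ranking: A > D > B > C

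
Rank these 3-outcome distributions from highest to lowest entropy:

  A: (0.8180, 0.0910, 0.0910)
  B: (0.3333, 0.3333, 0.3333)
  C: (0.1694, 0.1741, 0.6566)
B > C > A

Key insight: Entropy is maximized by uniform distributions and minimized by concentrated distributions.

- Uniform distributions have maximum entropy log₂(3) = 1.5850 bits
- The more "peaked" or concentrated a distribution, the lower its entropy

Entropies:
  H(A) = 0.8664 bits
  H(B) = 1.5850 bits
  H(C) = 1.2715 bits

Ranking: B > C > A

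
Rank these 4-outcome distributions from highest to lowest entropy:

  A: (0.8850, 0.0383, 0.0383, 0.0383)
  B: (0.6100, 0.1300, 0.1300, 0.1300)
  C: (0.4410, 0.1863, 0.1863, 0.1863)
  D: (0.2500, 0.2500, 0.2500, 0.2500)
D > C > B > A

Key insight: Entropy is maximized by uniform distributions and minimized by concentrated distributions.

Entropies:
  H(A) = 0.6971 bits
  H(B) = 1.5829 bits
  H(C) = 1.8759 bits
  H(D) = 2.0000 bits

Ranking: D > C > B > A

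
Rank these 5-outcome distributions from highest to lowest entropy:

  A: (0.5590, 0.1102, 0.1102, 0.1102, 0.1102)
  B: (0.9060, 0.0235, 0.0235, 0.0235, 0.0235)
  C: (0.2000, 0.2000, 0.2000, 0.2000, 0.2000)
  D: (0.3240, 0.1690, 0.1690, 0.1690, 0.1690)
C > D > A > B

Key insight: Entropy is maximized by uniform distributions and minimized by concentrated distributions.

Entropies:
  H(A) = 1.8719 bits
  H(B) = 0.6377 bits
  H(C) = 2.3219 bits
  H(D) = 2.2607 bits

Ranking: C > D > A > B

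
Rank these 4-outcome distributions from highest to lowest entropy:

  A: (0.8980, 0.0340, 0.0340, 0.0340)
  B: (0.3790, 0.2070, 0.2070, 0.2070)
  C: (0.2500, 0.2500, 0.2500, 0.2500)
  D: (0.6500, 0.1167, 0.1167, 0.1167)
C > B > D > A

Key insight: Entropy is maximized by uniform distributions and minimized by concentrated distributions.

Entropies:
  H(A) = 0.6370 bits
  H(B) = 1.9416 bits
  H(C) = 2.0000 bits
  H(D) = 1.4888 bits

Ranking: C > B > D > A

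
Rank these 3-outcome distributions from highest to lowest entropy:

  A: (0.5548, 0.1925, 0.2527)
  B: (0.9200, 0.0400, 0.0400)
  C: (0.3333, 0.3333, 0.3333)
C > A > B

Key insight: Entropy is maximized by uniform distributions and minimized by concentrated distributions.

- Uniform distributions have maximum entropy log₂(3) = 1.5850 bits
- The more "peaked" or concentrated a distribution, the lower its entropy

Entropies:
  H(A) = 1.4307 bits
  H(B) = 0.4822 bits
  H(C) = 1.5850 bits

Ranking: C > A > B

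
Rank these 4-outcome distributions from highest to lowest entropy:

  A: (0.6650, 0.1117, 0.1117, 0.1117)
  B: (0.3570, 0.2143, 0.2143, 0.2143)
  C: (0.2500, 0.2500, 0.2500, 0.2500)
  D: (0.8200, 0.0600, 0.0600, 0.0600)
C > B > A > D

Key insight: Entropy is maximized by uniform distributions and minimized by concentrated distributions.

Entropies:
  H(A) = 1.4509 bits
  H(B) = 1.9593 bits
  H(C) = 2.0000 bits
  H(D) = 0.9654 bits

Ranking: C > B > A > D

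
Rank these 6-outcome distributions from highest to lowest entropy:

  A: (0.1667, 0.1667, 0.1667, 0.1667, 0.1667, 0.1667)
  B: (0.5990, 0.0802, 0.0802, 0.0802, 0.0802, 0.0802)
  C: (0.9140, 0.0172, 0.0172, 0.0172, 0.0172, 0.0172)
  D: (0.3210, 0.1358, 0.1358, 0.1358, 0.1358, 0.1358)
A > D > B > C

Key insight: Entropy is maximized by uniform distributions and minimized by concentrated distributions.

Entropies:
  H(A) = 2.5850 bits
  H(B) = 1.9026 bits
  H(C) = 0.6227 bits
  H(D) = 2.4821 bits

Ranking: A > D > B > C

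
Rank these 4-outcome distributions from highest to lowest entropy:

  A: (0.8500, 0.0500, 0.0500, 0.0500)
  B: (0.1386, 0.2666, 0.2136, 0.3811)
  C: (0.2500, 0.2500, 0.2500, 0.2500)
C > B > A

Key insight: Entropy is maximized by uniform distributions and minimized by concentrated distributions.

- Uniform distributions have maximum entropy log₂(4) = 2.0000 bits
- The more "peaked" or concentrated a distribution, the lower its entropy

Entropies:
  H(A) = 0.8476 bits
  H(B) = 1.9098 bits
  H(C) = 2.0000 bits

Ranking: C > B > A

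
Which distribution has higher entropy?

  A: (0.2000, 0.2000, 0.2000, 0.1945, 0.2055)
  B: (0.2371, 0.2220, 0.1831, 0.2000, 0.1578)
A

Both distributions are close to uniform, making this a harder comparison.

H(A) = 2.3217 bits
H(B) = 2.3076 bits

The distribution closer to uniform has higher entropy.
Answer: A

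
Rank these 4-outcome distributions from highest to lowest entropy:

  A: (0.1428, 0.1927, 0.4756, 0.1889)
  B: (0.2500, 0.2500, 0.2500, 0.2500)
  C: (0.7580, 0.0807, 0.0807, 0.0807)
B > A > C

Key insight: Entropy is maximized by uniform distributions and minimized by concentrated distributions.

- Uniform distributions have maximum entropy log₂(4) = 2.0000 bits
- The more "peaked" or concentrated a distribution, the lower its entropy

Entropies:
  H(A) = 1.8229 bits
  H(B) = 2.0000 bits
  H(C) = 1.1819 bits

Ranking: B > A > C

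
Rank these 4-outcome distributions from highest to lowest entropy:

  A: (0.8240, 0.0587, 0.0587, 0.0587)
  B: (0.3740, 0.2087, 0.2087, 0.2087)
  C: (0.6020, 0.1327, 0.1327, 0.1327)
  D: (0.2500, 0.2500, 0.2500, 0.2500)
D > B > C > A

Key insight: Entropy is maximized by uniform distributions and minimized by concentrated distributions.

Entropies:
  H(A) = 0.9502 bits
  H(B) = 1.9459 bits
  H(C) = 1.6006 bits
  H(D) = 2.0000 bits

Ranking: D > B > C > A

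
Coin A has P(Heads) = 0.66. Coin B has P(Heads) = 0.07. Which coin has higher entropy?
A

For binary distributions, entropy is maximized at p=0.5 and decreases as p moves toward 0 or 1.

H(A) = H(0.66) = 0.9248 bits
H(B) = H(0.07) = 0.3659 bits

Distribution A (p=0.66) is closer to uniform (p=0.5), so it has higher entropy.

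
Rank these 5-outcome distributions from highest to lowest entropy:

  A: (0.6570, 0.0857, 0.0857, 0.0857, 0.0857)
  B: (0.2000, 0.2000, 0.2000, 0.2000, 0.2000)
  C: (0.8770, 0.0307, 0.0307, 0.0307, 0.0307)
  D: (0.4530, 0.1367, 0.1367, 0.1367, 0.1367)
B > D > A > C

Key insight: Entropy is maximized by uniform distributions and minimized by concentrated distributions.

Entropies:
  H(A) = 1.6137 bits
  H(B) = 2.3219 bits
  H(C) = 0.7839 bits
  H(D) = 2.0876 bits

Ranking: B > D > A > C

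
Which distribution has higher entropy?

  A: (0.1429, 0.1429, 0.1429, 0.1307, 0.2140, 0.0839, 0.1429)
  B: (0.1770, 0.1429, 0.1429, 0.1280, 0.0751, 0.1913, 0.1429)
A

Both distributions are close to uniform, making this a harder comparison.

H(A) = 2.7638 bits
H(B) = 2.7620 bits

The distribution closer to uniform has higher entropy.
Answer: A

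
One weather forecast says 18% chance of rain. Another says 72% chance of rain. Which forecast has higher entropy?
72% forecast

Treat each forecast as a Bernoulli distribution. Binary entropy is maximized at p=0.5 and falls off symmetrically toward 0 or 1. The 72% forecast is closer to 50%, so it is more uncertain. H(18%) ≈ 0.680 bits, H(72%) ≈ 0.855 bits.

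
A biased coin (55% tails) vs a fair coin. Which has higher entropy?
Fair coin

The fair coin is uniform (p=0.5), maximizing binary entropy at 1 bit. The biased coin has H(0.55) ≈ 0.993 bits — its outcome is more predictable, so its entropy is lower.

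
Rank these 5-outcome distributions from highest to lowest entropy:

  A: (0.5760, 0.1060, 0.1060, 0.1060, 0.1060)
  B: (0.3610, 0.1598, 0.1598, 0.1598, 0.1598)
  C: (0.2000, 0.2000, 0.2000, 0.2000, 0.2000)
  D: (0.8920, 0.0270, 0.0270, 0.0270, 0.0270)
C > B > A > D

Key insight: Entropy is maximized by uniform distributions and minimized by concentrated distributions.

Entropies:
  H(A) = 1.8313 bits
  H(B) = 2.2215 bits
  H(C) = 2.3219 bits
  H(D) = 0.7099 bits

Ranking: C > B > A > D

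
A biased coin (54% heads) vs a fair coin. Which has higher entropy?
Fair coin

The fair coin is uniform (p=0.5), maximizing binary entropy at 1 bit. The biased coin has H(0.54) ≈ 0.995 bits — its outcome is more predictable, so its entropy is lower.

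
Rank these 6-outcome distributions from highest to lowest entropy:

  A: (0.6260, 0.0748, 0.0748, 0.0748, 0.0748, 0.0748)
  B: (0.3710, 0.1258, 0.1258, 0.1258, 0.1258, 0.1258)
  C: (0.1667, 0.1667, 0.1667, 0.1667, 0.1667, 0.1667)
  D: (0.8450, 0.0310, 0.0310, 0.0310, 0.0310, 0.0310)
C > B > A > D

Key insight: Entropy is maximized by uniform distributions and minimized by concentrated distributions.

Entropies:
  H(A) = 1.8221 bits
  H(B) = 2.4119 bits
  H(C) = 2.5850 bits
  H(D) = 0.9821 bits

Ranking: C > B > A > D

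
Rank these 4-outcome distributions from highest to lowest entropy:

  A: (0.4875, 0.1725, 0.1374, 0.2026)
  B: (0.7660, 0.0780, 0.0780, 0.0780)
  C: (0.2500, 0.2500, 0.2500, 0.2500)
C > A > B

Key insight: Entropy is maximized by uniform distributions and minimized by concentrated distributions.

- Uniform distributions have maximum entropy log₂(4) = 2.0000 bits
- The more "peaked" or concentrated a distribution, the lower its entropy

Entropies:
  H(A) = 1.8027 bits
  H(B) = 1.1558 bits
  H(C) = 2.0000 bits

Ranking: C > A > B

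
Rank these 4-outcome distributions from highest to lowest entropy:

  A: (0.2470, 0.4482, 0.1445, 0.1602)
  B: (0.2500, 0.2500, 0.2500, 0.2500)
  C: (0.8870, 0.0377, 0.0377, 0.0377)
B > A > C

Key insight: Entropy is maximized by uniform distributions and minimized by concentrated distributions.

- Uniform distributions have maximum entropy log₂(4) = 2.0000 bits
- The more "peaked" or concentrated a distribution, the lower its entropy

Entropies:
  H(A) = 1.8438 bits
  H(B) = 2.0000 bits
  H(C) = 0.6880 bits

Ranking: B > A > C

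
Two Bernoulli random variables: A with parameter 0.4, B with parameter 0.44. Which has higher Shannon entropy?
B

For binary distributions, entropy is maximized at p=0.5 and decreases as p moves toward 0 or 1.

H(A) = H(0.4) = 0.9710 bits
H(B) = H(0.44) = 0.9896 bits

Distribution B (p=0.44) is closer to uniform (p=0.5), so it has higher entropy.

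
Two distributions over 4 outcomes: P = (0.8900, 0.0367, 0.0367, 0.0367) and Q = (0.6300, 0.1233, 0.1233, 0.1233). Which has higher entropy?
Q

P is highly concentrated on one outcome (89%), making it nearly deterministic. Q spreads its mass more evenly (max 63%). The more spread-out distribution has higher entropy: H(P) ≈ 0.674 bits, H(Q) ≈ 1.537 bits.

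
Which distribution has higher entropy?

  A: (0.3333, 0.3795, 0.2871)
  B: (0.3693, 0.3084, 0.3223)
B

Both distributions are close to uniform, making this a harder comparison.

H(A) = 1.5757 bits
H(B) = 1.5806 bits

The distribution closer to uniform has higher entropy.
Answer: B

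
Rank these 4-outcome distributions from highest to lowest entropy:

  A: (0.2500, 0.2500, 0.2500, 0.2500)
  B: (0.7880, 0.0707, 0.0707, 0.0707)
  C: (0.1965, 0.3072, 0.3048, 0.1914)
A > C > B

Key insight: Entropy is maximized by uniform distributions and minimized by concentrated distributions.

- Uniform distributions have maximum entropy log₂(4) = 2.0000 bits
- The more "peaked" or concentrated a distribution, the lower its entropy

Entropies:
  H(A) = 2.0000 bits
  H(B) = 1.0813 bits
  H(C) = 1.9634 bits

Ranking: A > C > B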